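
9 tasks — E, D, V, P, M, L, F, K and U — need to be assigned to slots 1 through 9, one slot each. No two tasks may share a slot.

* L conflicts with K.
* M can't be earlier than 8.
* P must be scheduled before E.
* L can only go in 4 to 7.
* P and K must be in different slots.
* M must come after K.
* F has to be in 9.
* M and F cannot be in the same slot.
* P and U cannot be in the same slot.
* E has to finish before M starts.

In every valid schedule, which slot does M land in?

8

M's window is 8–9.
F is fixed at 9, and M can't share a slot with F.
So M must be 8.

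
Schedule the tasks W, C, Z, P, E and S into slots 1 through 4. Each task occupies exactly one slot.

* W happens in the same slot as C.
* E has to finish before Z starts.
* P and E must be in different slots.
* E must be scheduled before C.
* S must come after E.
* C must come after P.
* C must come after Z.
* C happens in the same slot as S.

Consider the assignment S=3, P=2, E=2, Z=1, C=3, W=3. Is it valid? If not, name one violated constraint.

E must be scheduled before C — holds.
C must come after P — holds.
C happens in the same slot as S — holds.
W happens in the same slot as C — holds.
E has to finish before Z starts — violated.
P and E must be in different slots — violated.
S must come after E — holds.
C must come after Z — holds.

No. E has to finish before Z starts is not satisfied.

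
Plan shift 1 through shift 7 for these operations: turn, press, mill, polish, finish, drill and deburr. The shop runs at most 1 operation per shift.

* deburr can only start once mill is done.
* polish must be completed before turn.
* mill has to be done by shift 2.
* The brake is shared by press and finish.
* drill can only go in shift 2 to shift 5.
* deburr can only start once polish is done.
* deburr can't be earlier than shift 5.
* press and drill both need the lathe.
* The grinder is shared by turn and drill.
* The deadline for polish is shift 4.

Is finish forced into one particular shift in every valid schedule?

No

finish can be shift 1 (e.g. turn in shift 6; finish in shift 1; deburr in shift 5; mill in shift 2; polish in shift 3; drill in shift 4; press in shift 7) or shift 2 (e.g. deburr=shift 5, mill=shift 1, polish=shift 3, finish=shift 2, drill=shift 4, turn=shift 6, press=shift 7).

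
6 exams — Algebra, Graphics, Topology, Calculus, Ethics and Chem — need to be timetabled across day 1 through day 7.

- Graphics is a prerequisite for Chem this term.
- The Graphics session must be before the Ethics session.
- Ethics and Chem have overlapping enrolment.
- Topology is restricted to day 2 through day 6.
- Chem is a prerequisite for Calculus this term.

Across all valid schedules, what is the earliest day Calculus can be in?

Precedence pushes Calculus to at least day 3.
Calculus at day 3 is achievable: Ethics -> day 3; Chem -> day 2; Algebra -> day 1; Topology -> day 2; Calculus -> day 3; Graphics -> day 1.

day 3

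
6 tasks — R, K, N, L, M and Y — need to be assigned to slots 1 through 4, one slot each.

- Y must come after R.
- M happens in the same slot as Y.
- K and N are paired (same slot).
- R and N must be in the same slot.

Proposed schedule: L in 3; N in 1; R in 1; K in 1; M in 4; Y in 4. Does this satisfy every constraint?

Yes, all constraints hold

R and N must be in the same slot — holds.
Y must come after R — holds.
K and N are paired (same slot) — holds.
M happens in the same slot as Y — holds.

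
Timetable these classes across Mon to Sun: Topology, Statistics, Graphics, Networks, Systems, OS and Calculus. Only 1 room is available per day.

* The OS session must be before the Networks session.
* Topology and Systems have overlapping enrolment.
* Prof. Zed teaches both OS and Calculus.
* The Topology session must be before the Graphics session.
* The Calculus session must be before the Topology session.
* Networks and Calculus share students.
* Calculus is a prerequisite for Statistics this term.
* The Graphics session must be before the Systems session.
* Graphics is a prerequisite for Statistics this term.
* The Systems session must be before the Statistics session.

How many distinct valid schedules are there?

21

Splitting on Topology: it can be Tue (10), Wed (8), Thu (3). Listing each branch's schedules as (Statistics, Graphics, Networks, Systems, OS, Calculus):
Topology=Tue: (Fri,Wed,Sun,Thu,Sat,Mon) (Sat,Wed,Sun,Thu,Fri,Mon) (Sat,Wed,Sun,Fri,Thu,Mon) (Sat,Thu,Sun,Fri,Wed,Mon) (Sun,Wed,Fri,Sat,Thu,Mon) (Sun,Wed,Sat,Thu,Fri,Mon) (Sun,Wed,Sat,Fri,Thu,Mon) (Sun,Thu,Fri,Sat,Wed,Mon) (Sun,Thu,Sat,Fri,Wed,Mon) (Sun,Fri,Thu,Sat,Wed,Mon) — 10.
Topology=Wed: (Sat,Thu,Sun,Fri,Mon,Tue) (Sat,Thu,Sun,Fri,Tue,Mon) (Sun,Thu,Fri,Sat,Mon,Tue) (Sun,Thu,Fri,Sat,Tue,Mon) (Sun,Thu,Sat,Fri,Mon,Tue) (Sun,Thu,Sat,Fri,Tue,Mon) (Sun,Fri,Thu,Sat,Mon,Tue) (Sun,Fri,Thu,Sat,Tue,Mon) — 8.
Topology=Thu: (Sun,Fri,Tue,Sat,Mon,Wed) (Sun,Fri,Wed,Sat,Mon,Tue) (Sun,Fri,Wed,Sat,Tue,Mon) — 3.
Summing: 10 + 8 + 3 = 21.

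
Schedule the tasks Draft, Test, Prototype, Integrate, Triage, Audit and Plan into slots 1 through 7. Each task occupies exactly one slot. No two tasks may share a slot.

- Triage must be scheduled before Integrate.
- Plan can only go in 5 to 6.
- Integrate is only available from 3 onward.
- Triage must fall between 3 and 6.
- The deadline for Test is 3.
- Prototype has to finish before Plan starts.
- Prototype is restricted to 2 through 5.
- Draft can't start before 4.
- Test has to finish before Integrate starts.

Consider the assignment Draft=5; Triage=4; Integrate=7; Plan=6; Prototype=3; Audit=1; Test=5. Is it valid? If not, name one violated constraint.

No. No two tasks may share a slot is not satisfied.

No two tasks may share a slot — violated.
Triage must be scheduled before Integrate — holds.
Prototype has to finish before Plan starts — holds.
Prototype is restricted to 2 through 5 — holds.
Plan can only go in 5 to 6 — holds.
Integrate is only available from 3 onward — holds.
Draft can't start before 4 — holds.
The deadline for Test is 3 — violated.
Triage must fall between 3 and 6 — holds.
Test has to finish before Integrate starts — holds.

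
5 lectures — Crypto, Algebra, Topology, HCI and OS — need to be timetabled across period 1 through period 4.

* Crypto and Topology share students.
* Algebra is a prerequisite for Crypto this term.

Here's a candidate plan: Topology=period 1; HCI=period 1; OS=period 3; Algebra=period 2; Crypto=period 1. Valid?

No — it violates: Algebra is a prerequisite for Crypto this term

Crypto and Topology share students — violated.
Algebra is a prerequisite for Crypto this term — violated.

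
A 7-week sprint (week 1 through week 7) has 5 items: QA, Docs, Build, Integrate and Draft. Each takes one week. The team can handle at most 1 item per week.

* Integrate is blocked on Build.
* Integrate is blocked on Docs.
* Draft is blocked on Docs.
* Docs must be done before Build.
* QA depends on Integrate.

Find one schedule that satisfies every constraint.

Build in week 2; QA in week 4; Integrate in week 3; Draft in week 5; Docs in week 1

Checking: Integrate(week 3) before QA(week 4); Build(week 2) before Integrate(week 3); Docs(week 1) before Draft(week 5); Docs(week 1) before Build(week 2); Docs(week 1) before Integrate(week 3); max 1 per week (cap 1).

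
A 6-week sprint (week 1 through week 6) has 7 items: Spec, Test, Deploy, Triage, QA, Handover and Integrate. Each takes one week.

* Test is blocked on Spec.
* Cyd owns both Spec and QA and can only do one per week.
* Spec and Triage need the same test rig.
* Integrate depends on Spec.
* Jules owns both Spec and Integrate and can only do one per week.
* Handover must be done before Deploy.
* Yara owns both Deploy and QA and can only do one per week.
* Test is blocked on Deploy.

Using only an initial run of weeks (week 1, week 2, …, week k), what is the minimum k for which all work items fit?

3

The precedence chain requires at least 3 distinct weeks.
3 works (last occupied week: week 3): for example Test=week 3; Triage=week 2; Spec=week 1; Handover=week 1; QA=week 3; Integrate=week 2; Deploy=week 2.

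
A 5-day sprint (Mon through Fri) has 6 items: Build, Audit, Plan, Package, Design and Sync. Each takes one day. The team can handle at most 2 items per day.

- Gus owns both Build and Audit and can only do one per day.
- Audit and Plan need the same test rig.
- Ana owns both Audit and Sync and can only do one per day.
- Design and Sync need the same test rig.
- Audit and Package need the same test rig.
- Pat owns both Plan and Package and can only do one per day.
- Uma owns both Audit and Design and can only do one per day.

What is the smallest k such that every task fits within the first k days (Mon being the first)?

4 days

With at most 2 per day and 6 tasks, at least 3 days are needed.
Could 3 days be enough, i.e. nothing placed later than Wed? Audit could only be at {Mon, Tue, Wed}; try each:
- suppose Audit is at Mon; Package can't share with Audit (Mon) → {Tue, Wed}; Plan can't share with Audit (Mon) → {Tue, Wed}; Build can't share with Audit (Mon) → {Tue, Wed}; Design can't share with Audit (Mon) → {Tue, Wed}; Sync can't share with Audit (Mon) → {Tue, Wed}; Build, Plan, Package, Design and Sync are all confined to {Tue, Wed} — 5 tasks for 2 days at most 2 apiece is too many.
- suppose Audit is at Tue; Package can't share with Audit (Tue) → {Mon, Wed}; Plan can't share with Audit (Tue) → {Mon, Wed}; Build can't share with Audit (Tue) → {Mon, Wed}; Design can't share with Audit (Tue) → {Mon, Wed}; Sync can't share with Audit (Tue) → {Mon, Wed}; Build, Plan, Package, Design and Sync are all confined to {Mon, Wed} — 5 tasks for 2 days at most 2 apiece is too many.
- suppose Audit is at Wed; Package can't share with Audit (Wed) → {Mon, Tue}; Plan can't share with Audit (Wed) → {Mon, Tue}; Build can't share with Audit (Wed) → {Mon, Tue}; Design can't share with Audit (Wed) → {Mon, Tue}; Sync can't share with Audit (Wed) → {Mon, Tue}; Build, Plan, Package, Design and Sync are all confined to {Mon, Tue} — 5 tasks for 2 days at most 2 apiece is too many.
Every option fails, so 3 days is not enough.
4 works (last occupied day: Thu): for example Package -> Wed; Design -> Wed; Build -> Mon; Sync -> Thu; Plan -> Mon; Audit -> Tue.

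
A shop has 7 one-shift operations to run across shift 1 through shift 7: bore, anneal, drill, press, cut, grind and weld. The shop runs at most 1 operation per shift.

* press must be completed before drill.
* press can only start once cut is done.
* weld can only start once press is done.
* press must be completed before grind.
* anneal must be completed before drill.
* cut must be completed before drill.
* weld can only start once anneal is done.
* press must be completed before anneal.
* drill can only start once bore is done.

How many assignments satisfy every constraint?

41

Splitting on anneal: it can be shift 3 (12), shift 4 (21), shift 5 (8). Listing each branch's schedules as (bore, drill, press, cut, grind, weld) by shift number:
anneal=shift 3: (4,5,2,1,6,7) (4,5,2,1,7,6) (4,6,2,1,5,7) (4,6,2,1,7,5) (4,7,2,1,5,6) (4,7,2,1,6,5) (5,6,2,1,4,7) (5,6,2,1,7,4) (5,7,2,1,4,6) (5,7,2,1,6,4) (6,7,2,1,4,5) (6,7,2,1,5,4) — 12.
anneal=shift 4: (1,5,3,2,6,7) (1,5,3,2,7,6) (1,6,3,2,5,7) (1,6,3,2,7,5) (1,7,3,2,5,6) (1,7,3,2,6,5) (2,5,3,1,6,7) (2,5,3,1,7,6) (2,6,3,1,5,7) (2,6,3,1,7,5) (2,7,3,1,5,6) (2,7,3,1,6,5) (3,5,2,1,6,7) (3,5,2,1,7,6) (3,6,2,1,5,7) (3,6,2,1,7,5) (3,7,2,1,5,6) (3,7,2,1,6,5) (5,6,2,1,3,7) (5,7,2,1,3,6) (6,7,2,1,3,5) — 21.
anneal=shift 5: (1,6,3,2,4,7) (1,7,3,2,4,6) (2,6,3,1,4,7) (2,7,3,1,4,6) (3,6,2,1,4,7) (3,7,2,1,4,6) (4,6,2,1,3,7) (4,7,2,1,3,6) — 8.
Summing: 12 + 21 + 8 = 41.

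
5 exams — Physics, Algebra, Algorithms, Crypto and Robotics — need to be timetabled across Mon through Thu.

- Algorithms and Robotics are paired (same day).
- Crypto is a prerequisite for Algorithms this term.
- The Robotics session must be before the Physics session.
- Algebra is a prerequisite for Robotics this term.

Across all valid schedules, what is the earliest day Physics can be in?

Wed

Precedence pushes Physics to at least Wed.
Physics at Wed is achievable: Algorithms -> Tue; Crypto -> Mon; Robotics -> Tue; Algebra -> Mon; Physics -> Wed.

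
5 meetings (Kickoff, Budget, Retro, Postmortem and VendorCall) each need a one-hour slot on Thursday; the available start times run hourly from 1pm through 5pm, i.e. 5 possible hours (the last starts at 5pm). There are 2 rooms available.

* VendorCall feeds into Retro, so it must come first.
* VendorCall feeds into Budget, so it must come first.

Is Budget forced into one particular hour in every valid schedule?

No

Budget can be 2pm (e.g. Retro in 2pm; VendorCall in 1pm; Kickoff in 1pm; Postmortem in 3pm; Budget in 2pm) or 3pm (e.g. Kickoff in 1pm, Budget in 3pm, Postmortem in 2pm, VendorCall in 1pm, Retro in 2pm).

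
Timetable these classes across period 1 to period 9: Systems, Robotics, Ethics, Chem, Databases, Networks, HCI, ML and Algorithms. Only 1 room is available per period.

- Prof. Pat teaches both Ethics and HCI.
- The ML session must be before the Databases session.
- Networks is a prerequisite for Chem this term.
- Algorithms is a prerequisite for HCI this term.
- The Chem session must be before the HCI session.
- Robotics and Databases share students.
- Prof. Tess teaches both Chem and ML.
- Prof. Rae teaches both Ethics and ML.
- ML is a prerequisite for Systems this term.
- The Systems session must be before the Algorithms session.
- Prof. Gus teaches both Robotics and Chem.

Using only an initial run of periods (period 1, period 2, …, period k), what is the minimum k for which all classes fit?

9 periods

The precedence chain requires at least 4 distinct periods.
With at most 1 per period and 9 classes, at least 9 periods are needed.
9 works (last occupied period: period 9): for example Chem=period 4, Databases=period 7, Systems=period 2, HCI=period 6, Robotics=period 8, Algorithms=period 5, Ethics=period 9, Networks=period 3, ML=period 1.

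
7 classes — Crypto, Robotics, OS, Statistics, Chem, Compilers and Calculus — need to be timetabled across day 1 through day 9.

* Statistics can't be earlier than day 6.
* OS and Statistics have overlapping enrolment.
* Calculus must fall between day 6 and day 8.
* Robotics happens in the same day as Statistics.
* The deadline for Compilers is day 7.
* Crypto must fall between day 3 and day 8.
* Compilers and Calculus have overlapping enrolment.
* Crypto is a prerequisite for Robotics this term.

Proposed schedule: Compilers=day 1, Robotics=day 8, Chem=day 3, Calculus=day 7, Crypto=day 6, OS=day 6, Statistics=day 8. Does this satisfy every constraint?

Yes, all constraints hold

The deadline for Compilers is day 7 — holds.
Robotics happens in the same day as Statistics — holds.
OS and Statistics have overlapping enrolment — holds.
Compilers and Calculus have overlapping enrolment — holds.
Crypto is a prerequisite for Robotics this term — holds.
Calculus must fall between day 6 and day 8 — holds.
Crypto must fall between day 3 and day 8 — holds.
Statistics can't be earlier than day 6 — holds.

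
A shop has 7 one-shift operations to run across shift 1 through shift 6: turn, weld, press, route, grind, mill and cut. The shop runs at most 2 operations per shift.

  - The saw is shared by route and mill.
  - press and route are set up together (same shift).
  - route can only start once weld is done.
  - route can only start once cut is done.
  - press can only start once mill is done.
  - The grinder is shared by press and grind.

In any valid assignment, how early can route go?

shift 3

Precedence pushes route to at least shift 2.
route at shift 3 is achievable: press in shift 3, route in shift 3, cut in shift 2, turn in shift 2, weld in shift 1, grind in shift 4, mill in shift 1.
Nothing earlier works — the conflict and capacity constraints rule out every shift before shift 3.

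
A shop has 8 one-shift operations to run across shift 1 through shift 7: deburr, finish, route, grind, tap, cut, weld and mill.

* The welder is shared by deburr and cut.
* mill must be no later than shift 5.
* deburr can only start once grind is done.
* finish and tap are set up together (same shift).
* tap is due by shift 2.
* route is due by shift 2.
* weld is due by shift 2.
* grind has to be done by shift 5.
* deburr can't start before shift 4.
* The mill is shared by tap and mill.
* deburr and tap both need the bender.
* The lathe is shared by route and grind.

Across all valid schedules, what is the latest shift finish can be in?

Finish must be in the same shift as tap, which can't be after shift 2, so finish is at most shift 2.
finish at shift 2 is achievable: mill=shift 1, cut=shift 1, deburr=shift 4, finish=shift 2, tap=shift 2, weld=shift 1, grind=shift 2, route=shift 1.

shift 2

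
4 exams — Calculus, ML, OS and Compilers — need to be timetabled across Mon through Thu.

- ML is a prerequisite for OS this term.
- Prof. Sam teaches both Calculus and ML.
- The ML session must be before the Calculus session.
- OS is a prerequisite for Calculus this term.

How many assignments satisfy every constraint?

Splitting on Calculus: it can be Wed (4), Thu (12). Listing each branch's schedules as (ML, OS, Compilers):
Calculus=Wed: (Mon,Tue,Mon) (Mon,Tue,Tue) (Mon,Tue,Wed) (Mon,Tue,Thu) — 4.
Calculus=Thu: (Mon,Tue,Mon) (Mon,Tue,Tue) (Mon,Tue,Wed) (Mon,Tue,Thu) (Mon,Wed,Mon) (Mon,Wed,Tue) (Mon,Wed,Wed) (Mon,Wed,Thu) (Tue,Wed,Mon) (Tue,Wed,Tue) (Tue,Wed,Wed) (Tue,Wed,Thu) — 12.
Summing: 4 + 12 = 16.

16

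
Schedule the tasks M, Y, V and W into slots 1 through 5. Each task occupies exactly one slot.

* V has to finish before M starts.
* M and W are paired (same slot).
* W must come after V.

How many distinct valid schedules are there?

50

Splitting on M: it can be 2 (5), 3 (10), 4 (15), 5 (20). Listing each branch's schedules as (Y, V, W):
M=2: (1,1,2) (2,1,2) (3,1,2) (4,1,2) (5,1,2) — 5.
M=3: (1,1,3) (1,2,3) (2,1,3) (2,2,3) (3,1,3) (3,2,3) (4,1,3) (4,2,3) (5,1,3) (5,2,3) — 10.
M=4: (1,1,4) (1,2,4) (1,3,4) (2,1,4) (2,2,4) (2,3,4) (3,1,4) (3,2,4) (3,3,4) (4,1,4) (4,2,4) (4,3,4) (5,1,4) (5,2,4) (5,3,4) — 15.
M=5: (1,1,5) (1,2,5) (1,3,5) (1,4,5) (2,1,5) (2,2,5) (2,3,5) (2,4,5) (3,1,5) (3,2,5) (3,3,5) (3,4,5) (4,1,5) (4,2,5) (4,3,5) (4,4,5) (5,1,5) (5,2,5) (5,3,5) (5,4,5) — 20.
Summing: 5 + 10 + 15 + 20 = 50.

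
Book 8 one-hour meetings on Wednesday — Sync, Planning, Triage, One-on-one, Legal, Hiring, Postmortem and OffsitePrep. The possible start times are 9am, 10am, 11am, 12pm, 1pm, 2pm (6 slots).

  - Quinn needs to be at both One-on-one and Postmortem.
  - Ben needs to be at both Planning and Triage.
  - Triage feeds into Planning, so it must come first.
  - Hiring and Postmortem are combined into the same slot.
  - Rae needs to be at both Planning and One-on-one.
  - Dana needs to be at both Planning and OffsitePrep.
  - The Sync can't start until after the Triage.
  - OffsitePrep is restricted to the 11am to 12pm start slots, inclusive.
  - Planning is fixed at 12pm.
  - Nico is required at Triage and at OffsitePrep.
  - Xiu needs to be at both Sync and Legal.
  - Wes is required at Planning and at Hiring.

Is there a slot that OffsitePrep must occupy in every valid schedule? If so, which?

11am

OffsitePrep's window is 11am–12pm.
Planning is fixed at 12pm, and OffsitePrep can't share a slot with Planning.
So OffsitePrep must be 11am.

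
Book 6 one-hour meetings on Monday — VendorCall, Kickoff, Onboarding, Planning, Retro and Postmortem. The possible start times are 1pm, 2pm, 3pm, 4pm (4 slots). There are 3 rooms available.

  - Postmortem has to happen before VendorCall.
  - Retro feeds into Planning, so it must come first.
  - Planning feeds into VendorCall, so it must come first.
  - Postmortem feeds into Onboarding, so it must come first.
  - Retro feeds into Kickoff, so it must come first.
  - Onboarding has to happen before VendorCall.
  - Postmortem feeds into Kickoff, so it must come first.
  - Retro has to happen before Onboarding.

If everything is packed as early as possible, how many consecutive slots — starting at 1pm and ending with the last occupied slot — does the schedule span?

The precedence chain requires at least 3 distinct slots.
With at most 3 per slot and 6 meetings, at least 2 slots are needed.
3 works (last occupied slot: 3pm): for example Retro -> 1pm; Kickoff -> 2pm; Planning -> 2pm; VendorCall -> 3pm; Onboarding -> 2pm; Postmortem -> 1pm.

3 slots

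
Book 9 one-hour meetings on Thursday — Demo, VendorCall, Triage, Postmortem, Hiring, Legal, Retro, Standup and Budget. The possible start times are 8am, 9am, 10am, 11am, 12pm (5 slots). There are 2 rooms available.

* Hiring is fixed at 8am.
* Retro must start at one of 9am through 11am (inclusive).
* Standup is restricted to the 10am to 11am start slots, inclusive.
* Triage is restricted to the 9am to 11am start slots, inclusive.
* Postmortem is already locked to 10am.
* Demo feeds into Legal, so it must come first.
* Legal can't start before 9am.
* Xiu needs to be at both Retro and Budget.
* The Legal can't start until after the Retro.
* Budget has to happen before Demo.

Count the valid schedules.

Splitting on Demo: it can be 9am (22), 10am (9), 11am (18). Listing each branch's schedules as (VendorCall, Triage, Postmortem, Hiring, Legal, Retro, Standup, Budget):
Demo=9am: (9am,10am,10am,8am,12pm,11am,11am,8am) (9am,11am,10am,8am,12pm,10am,11am,8am) (9am,11am,10am,8am,12pm,11am,10am,8am) (10am,9am,10am,8am,12pm,11am,11am,8am) (10am,11am,10am,8am,12pm,9am,11am,8am) (11am,9am,10am,8am,12pm,10am,11am,8am) (11am,9am,10am,8am,12pm,11am,10am,8am) (11am,10am,10am,8am,12pm,9am,11am,8am) (11am,11am,10am,8am,12pm,9am,10am,8am) (12pm,9am,10am,8am,11am,10am,11am,8am) (12pm,9am,10am,8am,12pm,10am,11am,8am) (12pm,9am,10am,8am,12pm,11am,10am,8am) (12pm,9am,10am,8am,12pm,11am,11am,8am) (12pm,10am,10am,8am,11am,9am,11am,8am) (12pm,10am,10am,8am,12pm,9am,11am,8am) (12pm,10am,10am,8am,12pm,11am,11am,8am) (12pm,11am,10am,8am,10am,9am,11am,8am) (12pm,11am,10am,8am,11am,9am,10am,8am) (12pm,11am,10am,8am,12pm,9am,10am,8am) (12pm,11am,10am,8am,12pm,9am,11am,8am) (12pm,11am,10am,8am,12pm,10am,11am,8am) (12pm,11am,10am,8am,12pm,11am,10am,8am) — 22.
Demo=10am: (8am,9am,10am,8am,12pm,11am,11am,9am) (9am,9am,10am,8am,12pm,11am,11am,8am) (9am,11am,10am,8am,12pm,9am,11am,8am) (11am,9am,10am,8am,12pm,9am,11am,8am) (12pm,9am,10am,8am,11am,9am,11am,8am) (12pm,9am,10am,8am,12pm,9am,11am,8am) (12pm,9am,10am,8am,12pm,11am,11am,8am) (12pm,9am,10am,8am,12pm,11am,11am,9am) (12pm,11am,10am,8am,12pm,9am,11am,8am) — 9.
Demo=11am: (8am,9am,10am,8am,12pm,9am,11am,10am) (8am,9am,10am,8am,12pm,10am,11am,9am) (8am,9am,10am,8am,12pm,11am,10am,9am) (9am,9am,10am,8am,12pm,10am,11am,8am) (9am,9am,10am,8am,12pm,11am,10am,8am) (9am,10am,10am,8am,12pm,9am,11am,8am) (9am,11am,10am,8am,12pm,9am,10am,8am) (10am,9am,10am,8am,12pm,9am,11am,8am) (11am,9am,10am,8am,12pm,9am,10am,8am) (12pm,9am,10am,8am,12pm,9am,10am,8am) (12pm,9am,10am,8am,12pm,9am,11am,8am) (12pm,9am,10am,8am,12pm,9am,11am,10am) (12pm,9am,10am,8am,12pm,10am,11am,8am) (12pm,9am,10am,8am,12pm,10am,11am,9am) (12pm,9am,10am,8am,12pm,11am,10am,8am) (12pm,9am,10am,8am,12pm,11am,10am,9am) (12pm,10am,10am,8am,12pm,9am,11am,8am) (12pm,11am,10am,8am,12pm,9am,10am,8am) — 18.
Summing: 22 + 9 + 18 = 49.

49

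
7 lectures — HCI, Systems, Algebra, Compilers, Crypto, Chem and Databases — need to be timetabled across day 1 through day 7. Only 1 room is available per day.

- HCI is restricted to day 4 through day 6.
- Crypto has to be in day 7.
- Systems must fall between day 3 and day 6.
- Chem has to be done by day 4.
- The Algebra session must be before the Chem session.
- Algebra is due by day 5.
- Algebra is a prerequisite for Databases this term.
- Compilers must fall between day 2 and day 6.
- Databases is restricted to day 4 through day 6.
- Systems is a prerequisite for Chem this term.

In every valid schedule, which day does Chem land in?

day 4

Precedence pushes Chem to at least day 4; Chem's own window allows nothing later than day 4.
So Chem is pinned to day 4.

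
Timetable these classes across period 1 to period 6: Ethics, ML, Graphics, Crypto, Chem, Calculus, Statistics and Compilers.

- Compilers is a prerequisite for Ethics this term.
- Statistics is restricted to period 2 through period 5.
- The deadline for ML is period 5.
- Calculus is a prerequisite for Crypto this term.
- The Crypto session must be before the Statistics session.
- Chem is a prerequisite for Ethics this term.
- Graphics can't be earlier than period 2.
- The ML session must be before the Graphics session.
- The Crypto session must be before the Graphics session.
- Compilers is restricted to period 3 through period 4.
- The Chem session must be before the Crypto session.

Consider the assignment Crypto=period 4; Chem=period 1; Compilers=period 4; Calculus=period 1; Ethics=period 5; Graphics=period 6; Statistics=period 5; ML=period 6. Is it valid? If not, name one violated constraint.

The Crypto session must be before the Statistics session — holds.
Calculus is a prerequisite for Crypto this term — holds.
Statistics is restricted to period 2 through period 5 — holds.
Compilers is restricted to period 3 through period 4 — holds.
The Chem session must be before the Crypto session — holds.
The ML session must be before the Graphics session — violated.
The Crypto session must be before the Graphics session — holds.
Compilers is a prerequisite for Ethics this term — holds.
The deadline for ML is period 5 — violated.
Chem is a prerequisite for Ethics this term — holds.
Graphics can't be earlier than period 2 — holds.

No. The deadline for ML is period 5 is not satisfied.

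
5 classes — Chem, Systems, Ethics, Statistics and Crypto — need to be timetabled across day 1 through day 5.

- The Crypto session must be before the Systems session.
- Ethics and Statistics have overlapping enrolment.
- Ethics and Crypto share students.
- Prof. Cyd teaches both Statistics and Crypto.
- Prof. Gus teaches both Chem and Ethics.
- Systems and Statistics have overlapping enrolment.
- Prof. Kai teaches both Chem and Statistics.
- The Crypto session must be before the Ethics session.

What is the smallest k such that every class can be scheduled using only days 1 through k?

3 days

The precedence chain requires at least 2 distinct days.
Could 2 days be enough, i.e. nothing placed later than day 2? No: Systems must come after Crypto (at day 1 or later) → {day 2}; Crypto must come before Systems (at day 2 or earlier) → {day 1}; Ethics must come after Crypto (at day 1 or later) → {day 2}; Statistics can't share with Systems (day 2) → {day 1}; Chem can't share with Ethics (day 2) → {day 1}; Statistics can't share with Chem (day 1) → nothing is left.
So 2 days is not enough.
3 works (last occupied day: day 3): for example Ethics -> day 2; Crypto -> day 1; Statistics -> day 3; Systems -> day 2; Chem -> day 1.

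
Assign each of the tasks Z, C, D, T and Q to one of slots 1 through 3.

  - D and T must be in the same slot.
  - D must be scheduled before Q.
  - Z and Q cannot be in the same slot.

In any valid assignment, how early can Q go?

2

Precedence pushes Q to at least 2.
Q at 2 is achievable: D in 1, C in 1, T in 1, Z in 1, Q in 2.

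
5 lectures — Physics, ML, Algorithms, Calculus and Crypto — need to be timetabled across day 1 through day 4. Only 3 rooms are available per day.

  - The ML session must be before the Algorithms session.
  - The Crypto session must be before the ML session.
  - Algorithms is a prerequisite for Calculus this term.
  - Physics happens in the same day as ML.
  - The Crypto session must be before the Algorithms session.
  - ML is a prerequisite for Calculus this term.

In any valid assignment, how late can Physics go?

day 2

Physics must be in the same day as ML, which can't be before day 2, so Physics is at least day 2; Physics must be in the same day as ML, which can't be after day 2, so Physics is at most day 2.
Physics at day 2 is achievable: Calculus in day 4; Algorithms in day 3; Crypto in day 1; ML in day 2; Physics in day 2.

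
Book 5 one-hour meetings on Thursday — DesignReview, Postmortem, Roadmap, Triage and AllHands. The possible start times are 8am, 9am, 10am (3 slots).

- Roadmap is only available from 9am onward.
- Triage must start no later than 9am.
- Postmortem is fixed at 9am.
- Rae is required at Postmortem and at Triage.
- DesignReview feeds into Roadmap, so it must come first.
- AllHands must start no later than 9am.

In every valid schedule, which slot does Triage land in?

8am

Triage's window is 8am–9am.
Postmortem is fixed at 9am, and Triage can't share a slot with Postmortem.
So Triage must be 8am.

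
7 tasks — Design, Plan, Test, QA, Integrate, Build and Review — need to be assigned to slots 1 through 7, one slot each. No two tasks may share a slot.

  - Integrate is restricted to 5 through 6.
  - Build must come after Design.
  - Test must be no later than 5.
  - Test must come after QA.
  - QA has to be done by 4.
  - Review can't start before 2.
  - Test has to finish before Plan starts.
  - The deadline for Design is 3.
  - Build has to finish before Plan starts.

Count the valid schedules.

Splitting on Design: it can be 1 (24), 2 (14), 3 (9). Listing each branch's schedules as (Plan, Test, QA, Integrate, Build, Review):
Design=1: (5,3,2,6,4,7) (5,4,2,6,3,7) (5,4,3,6,2,7) (6,3,2,5,4,7) (6,4,2,5,3,7) (6,4,3,5,2,7) (7,3,2,5,4,6) (7,3,2,5,6,4) (7,3,2,6,4,5) (7,3,2,6,5,4) (7,4,2,5,3,6) (7,4,2,5,6,3) (7,4,2,6,3,5) (7,4,2,6,5,3) (7,4,3,5,2,6) (7,4,3,5,6,2) (7,4,3,6,2,5) (7,4,3,6,5,2) (7,5,2,6,3,4) (7,5,2,6,4,3) (7,5,3,6,2,4) (7,5,3,6,4,2) (7,5,4,6,2,3) (7,5,4,6,3,2) — 24.
Design=2: (5,3,1,6,4,7) (5,4,1,6,3,7) (6,3,1,5,4,7) (6,4,1,5,3,7) (7,3,1,5,4,6) (7,3,1,5,6,4) (7,3,1,6,4,5) (7,3,1,6,5,4) (7,4,1,5,3,6) (7,4,1,5,6,3) (7,4,1,6,3,5) (7,4,1,6,5,3) (7,5,1,6,3,4) (7,5,1,6,4,3) — 14.
Design=3: (5,2,1,6,4,7) (6,2,1,5,4,7) (7,2,1,5,4,6) (7,2,1,5,6,4) (7,2,1,6,4,5) (7,2,1,6,5,4) (7,4,1,5,6,2) (7,4,1,6,5,2) (7,5,1,6,4,2) — 9.
Summing: 24 + 14 + 9 = 47.

47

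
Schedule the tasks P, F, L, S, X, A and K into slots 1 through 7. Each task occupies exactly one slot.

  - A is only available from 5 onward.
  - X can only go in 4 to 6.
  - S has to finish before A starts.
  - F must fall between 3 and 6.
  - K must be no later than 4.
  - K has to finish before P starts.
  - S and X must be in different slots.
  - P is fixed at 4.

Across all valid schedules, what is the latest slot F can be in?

F is available from 3; F's own window allows nothing later than 6.
F at 6 is achievable: P in 4, S in 1, A in 5, F in 6, X in 4, K in 1, L in 1.

6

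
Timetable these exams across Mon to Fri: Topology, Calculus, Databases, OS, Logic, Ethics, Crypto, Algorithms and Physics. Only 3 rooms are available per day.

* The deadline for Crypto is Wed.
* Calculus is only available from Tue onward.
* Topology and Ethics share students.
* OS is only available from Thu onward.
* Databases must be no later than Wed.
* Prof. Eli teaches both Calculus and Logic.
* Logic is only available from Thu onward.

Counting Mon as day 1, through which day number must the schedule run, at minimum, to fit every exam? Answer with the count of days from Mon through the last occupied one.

With at most 3 per day and 9 exams, at least 3 days are needed.
OS can't be placed before Thu — that is day 4 counting from Mon — so the schedule must run through at least 4 days.
4 works (last occupied day: Thu): for example Crypto=Mon; OS=Thu; Topology=Mon; Logic=Thu; Ethics=Tue; Databases=Mon; Algorithms=Tue; Physics=Wed; Calculus=Tue.

4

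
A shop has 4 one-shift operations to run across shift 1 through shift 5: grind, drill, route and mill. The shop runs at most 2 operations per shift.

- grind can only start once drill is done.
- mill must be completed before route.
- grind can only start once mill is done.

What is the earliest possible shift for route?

shift 2

Precedence pushes route to at least shift 2.
route at shift 2 is achievable: mill in shift 1, drill in shift 1, grind in shift 2, route in shift 2.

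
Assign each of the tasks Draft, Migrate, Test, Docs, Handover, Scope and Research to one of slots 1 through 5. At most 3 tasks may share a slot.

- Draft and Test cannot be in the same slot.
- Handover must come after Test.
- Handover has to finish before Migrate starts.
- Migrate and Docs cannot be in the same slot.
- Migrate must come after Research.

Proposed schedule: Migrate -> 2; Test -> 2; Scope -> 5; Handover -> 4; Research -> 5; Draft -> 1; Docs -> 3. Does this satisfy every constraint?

Migrate and Docs cannot be in the same slot — holds.
At most 3 tasks may share a slot — holds.
Draft and Test cannot be in the same slot — holds.
Handover has to finish before Migrate starts — violated.
Migrate must come after Research — violated.
Handover must come after Test — holds.

Invalid. Migrate must come after Research.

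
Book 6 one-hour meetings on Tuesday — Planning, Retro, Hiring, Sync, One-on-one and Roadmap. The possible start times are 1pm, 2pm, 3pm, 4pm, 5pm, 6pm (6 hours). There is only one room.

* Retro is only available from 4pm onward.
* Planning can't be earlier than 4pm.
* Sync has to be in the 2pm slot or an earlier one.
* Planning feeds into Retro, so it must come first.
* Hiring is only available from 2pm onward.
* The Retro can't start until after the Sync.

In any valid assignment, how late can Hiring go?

6pm

Hiring is available from 2pm.
Hiring at 6pm is achievable: Planning in 4pm; Sync in 1pm; One-on-one in 2pm; Retro in 5pm; Hiring in 6pm; Roadmap in 3pm.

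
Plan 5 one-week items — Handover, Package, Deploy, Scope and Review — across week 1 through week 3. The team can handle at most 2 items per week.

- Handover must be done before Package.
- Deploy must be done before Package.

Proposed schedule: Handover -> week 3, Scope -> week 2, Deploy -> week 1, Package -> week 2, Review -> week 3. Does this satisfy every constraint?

No. Handover must be done before Package is not satisfied.

Deploy must be done before Package — holds.
Handover must be done before Package — violated.
The team can handle at most 2 items per week — holds.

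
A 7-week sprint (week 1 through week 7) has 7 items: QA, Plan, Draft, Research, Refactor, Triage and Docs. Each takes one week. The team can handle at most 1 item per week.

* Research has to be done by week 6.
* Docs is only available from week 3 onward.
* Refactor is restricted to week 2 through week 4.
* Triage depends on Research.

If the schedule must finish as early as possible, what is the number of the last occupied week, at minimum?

7

The precedence chain requires at least 2 distinct weeks.
With at most 1 per week and 7 work items, at least 7 weeks are needed.
Docs can't be placed before week 3, so the schedule must run through at least week 3.
7 works (last occupied week: week 7): for example Triage=week 4; Plan=week 6; QA=week 5; Docs=week 3; Draft=week 7; Research=week 1; Refactor=week 2.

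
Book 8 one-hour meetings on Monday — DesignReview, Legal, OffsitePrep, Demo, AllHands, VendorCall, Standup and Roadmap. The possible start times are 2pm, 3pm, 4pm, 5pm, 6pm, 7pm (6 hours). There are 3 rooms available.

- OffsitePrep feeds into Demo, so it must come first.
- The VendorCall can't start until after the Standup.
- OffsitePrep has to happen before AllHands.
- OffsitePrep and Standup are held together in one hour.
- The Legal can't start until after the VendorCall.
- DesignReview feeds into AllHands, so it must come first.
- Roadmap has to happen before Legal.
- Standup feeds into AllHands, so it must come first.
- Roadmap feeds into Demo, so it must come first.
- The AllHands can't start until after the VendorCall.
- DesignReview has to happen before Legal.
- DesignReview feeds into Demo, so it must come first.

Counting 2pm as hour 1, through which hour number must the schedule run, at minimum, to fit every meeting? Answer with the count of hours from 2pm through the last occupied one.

The precedence chain requires at least 3 distinct hours.
With at most 3 per hour and 8 meetings, at least 3 hours are needed.
3 works (last occupied hour: 4pm): for example Demo -> 4pm; Legal -> 4pm; VendorCall -> 3pm; Roadmap -> 3pm; OffsitePrep -> 2pm; AllHands -> 4pm; Standup -> 2pm; DesignReview -> 2pm.

3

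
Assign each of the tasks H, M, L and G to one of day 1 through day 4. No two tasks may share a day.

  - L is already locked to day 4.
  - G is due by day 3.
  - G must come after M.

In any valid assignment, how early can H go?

day 1

H at day 1 is achievable: M in day 2, L in day 4, G in day 3, H in day 1.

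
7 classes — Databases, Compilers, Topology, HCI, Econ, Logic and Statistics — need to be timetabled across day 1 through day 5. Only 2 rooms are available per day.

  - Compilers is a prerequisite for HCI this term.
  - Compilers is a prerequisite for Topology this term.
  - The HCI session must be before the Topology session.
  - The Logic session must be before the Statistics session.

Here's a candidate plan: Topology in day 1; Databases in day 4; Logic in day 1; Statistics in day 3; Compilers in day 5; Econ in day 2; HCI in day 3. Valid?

Invalid. Compilers is a prerequisite for Topology this term.

Compilers is a prerequisite for HCI this term — violated.
Only 2 rooms are available per day — holds.
The Logic session must be before the Statistics session — holds.
Compilers is a prerequisite for Topology this term — violated.
The HCI session must be before the Topology session — violated.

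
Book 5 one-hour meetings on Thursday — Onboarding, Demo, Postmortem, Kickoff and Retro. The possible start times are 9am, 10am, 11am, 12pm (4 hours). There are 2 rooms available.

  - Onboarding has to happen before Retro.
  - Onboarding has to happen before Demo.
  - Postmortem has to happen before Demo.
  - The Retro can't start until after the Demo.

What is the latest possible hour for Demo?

11am

Precedence pushes Demo to at least 10am; downstream work caps Demo at 11am.
Demo at 11am is achievable: Kickoff=10am, Retro=12pm, Demo=11am, Postmortem=9am, Onboarding=9am.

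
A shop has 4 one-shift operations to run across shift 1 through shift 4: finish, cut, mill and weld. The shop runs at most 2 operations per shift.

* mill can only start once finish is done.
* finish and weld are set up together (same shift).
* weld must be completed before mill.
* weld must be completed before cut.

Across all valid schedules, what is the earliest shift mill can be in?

shift 2

Precedence pushes mill to at least shift 2.
mill at shift 2 is achievable: mill in shift 2; cut in shift 2; finish in shift 1; weld in shift 1.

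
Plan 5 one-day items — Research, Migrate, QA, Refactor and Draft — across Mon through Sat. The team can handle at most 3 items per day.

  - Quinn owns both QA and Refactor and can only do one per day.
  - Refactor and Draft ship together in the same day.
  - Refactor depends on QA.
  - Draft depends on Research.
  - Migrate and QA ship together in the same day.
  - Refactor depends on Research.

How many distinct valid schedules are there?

Splitting on Research: it can be Mon (15), Tue (14), Wed (12), Thu (9), Fri (5). Listing each branch's schedules as (Migrate, QA, Refactor, Draft):
Research=Mon: (Mon,Mon,Tue,Tue) (Mon,Mon,Wed,Wed) (Mon,Mon,Thu,Thu) (Mon,Mon,Fri,Fri) (Mon,Mon,Sat,Sat) (Tue,Tue,Wed,Wed) (Tue,Tue,Thu,Thu) (Tue,Tue,Fri,Fri) (Tue,Tue,Sat,Sat) (Wed,Wed,Thu,Thu) (Wed,Wed,Fri,Fri) (Wed,Wed,Sat,Sat) (Thu,Thu,Fri,Fri) (Thu,Thu,Sat,Sat) (Fri,Fri,Sat,Sat) — 15.
Research=Tue: (Mon,Mon,Wed,Wed) (Mon,Mon,Thu,Thu) (Mon,Mon,Fri,Fri) (Mon,Mon,Sat,Sat) (Tue,Tue,Wed,Wed) (Tue,Tue,Thu,Thu) (Tue,Tue,Fri,Fri) (Tue,Tue,Sat,Sat) (Wed,Wed,Thu,Thu) (Wed,Wed,Fri,Fri) (Wed,Wed,Sat,Sat) (Thu,Thu,Fri,Fri) (Thu,Thu,Sat,Sat) (Fri,Fri,Sat,Sat) — 14.
Research=Wed: (Mon,Mon,Thu,Thu) (Mon,Mon,Fri,Fri) (Mon,Mon,Sat,Sat) (Tue,Tue,Thu,Thu) (Tue,Tue,Fri,Fri) (Tue,Tue,Sat,Sat) (Wed,Wed,Thu,Thu) (Wed,Wed,Fri,Fri) (Wed,Wed,Sat,Sat) (Thu,Thu,Fri,Fri) (Thu,Thu,Sat,Sat) (Fri,Fri,Sat,Sat) — 12.
Research=Thu: (Mon,Mon,Fri,Fri) (Mon,Mon,Sat,Sat) (Tue,Tue,Fri,Fri) (Tue,Tue,Sat,Sat) (Wed,Wed,Fri,Fri) (Wed,Wed,Sat,Sat) (Thu,Thu,Fri,Fri) (Thu,Thu,Sat,Sat) (Fri,Fri,Sat,Sat) — 9.
Research=Fri: (Mon,Mon,Sat,Sat) (Tue,Tue,Sat,Sat) (Wed,Wed,Sat,Sat) (Thu,Thu,Sat,Sat) (Fri,Fri,Sat,Sat) — 5.
Summing: 15 + 14 + 12 + 9 + 5 = 55.

55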